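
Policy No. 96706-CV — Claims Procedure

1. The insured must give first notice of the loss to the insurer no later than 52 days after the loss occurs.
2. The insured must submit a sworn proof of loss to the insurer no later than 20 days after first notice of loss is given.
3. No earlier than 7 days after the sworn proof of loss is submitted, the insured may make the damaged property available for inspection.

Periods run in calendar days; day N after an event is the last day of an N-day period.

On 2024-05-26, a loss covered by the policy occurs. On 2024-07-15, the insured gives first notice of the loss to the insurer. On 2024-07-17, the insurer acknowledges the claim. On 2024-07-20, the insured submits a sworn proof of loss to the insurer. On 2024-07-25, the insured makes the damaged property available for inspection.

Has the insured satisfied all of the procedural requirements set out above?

No

Step 1 — counting 52 days from 2024-05-26 (when the loss occurs) gives a deadline of 2024-07-17; 2024-07-15 is within that limit.
Step 2 — counting 20 days from 2024-07-15 (when first notice of loss is given) gives a deadline of 2024-08-04; 2024-07-20 is within that limit.
Step 3 — must wait 7 days from 2024-07-20 (when the sworn proof of loss is submitted), so not before 2024-07-27; acted on 2024-07-25, 2 days prematurely.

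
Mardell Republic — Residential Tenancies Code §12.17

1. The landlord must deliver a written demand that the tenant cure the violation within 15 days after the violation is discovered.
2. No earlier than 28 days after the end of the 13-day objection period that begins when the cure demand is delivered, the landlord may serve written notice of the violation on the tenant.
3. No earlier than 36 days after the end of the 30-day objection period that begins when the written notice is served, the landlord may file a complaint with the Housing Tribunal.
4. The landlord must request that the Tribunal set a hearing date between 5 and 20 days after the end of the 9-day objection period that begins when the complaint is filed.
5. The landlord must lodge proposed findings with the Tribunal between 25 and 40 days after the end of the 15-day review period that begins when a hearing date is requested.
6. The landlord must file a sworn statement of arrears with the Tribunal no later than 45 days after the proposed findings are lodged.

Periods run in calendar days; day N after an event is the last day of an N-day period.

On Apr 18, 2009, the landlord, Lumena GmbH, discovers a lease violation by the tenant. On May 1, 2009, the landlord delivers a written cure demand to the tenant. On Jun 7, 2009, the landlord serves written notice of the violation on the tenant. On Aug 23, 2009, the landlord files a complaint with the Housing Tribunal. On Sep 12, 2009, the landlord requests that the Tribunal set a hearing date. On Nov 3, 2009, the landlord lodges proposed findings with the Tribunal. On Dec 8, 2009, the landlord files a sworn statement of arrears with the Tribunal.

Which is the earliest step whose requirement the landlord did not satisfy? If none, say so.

Step 2

(1) due by Apr 18, 2009 + 15 days = May 3, 2009; completed May 1, 2009, before the deadline.
(2) permitted from May 14, 2009 + 28 days = Jun 11, 2009 onward; done Jun 7, 2009 — 4 days too early.
No need to go further; step 2 was not satisfied.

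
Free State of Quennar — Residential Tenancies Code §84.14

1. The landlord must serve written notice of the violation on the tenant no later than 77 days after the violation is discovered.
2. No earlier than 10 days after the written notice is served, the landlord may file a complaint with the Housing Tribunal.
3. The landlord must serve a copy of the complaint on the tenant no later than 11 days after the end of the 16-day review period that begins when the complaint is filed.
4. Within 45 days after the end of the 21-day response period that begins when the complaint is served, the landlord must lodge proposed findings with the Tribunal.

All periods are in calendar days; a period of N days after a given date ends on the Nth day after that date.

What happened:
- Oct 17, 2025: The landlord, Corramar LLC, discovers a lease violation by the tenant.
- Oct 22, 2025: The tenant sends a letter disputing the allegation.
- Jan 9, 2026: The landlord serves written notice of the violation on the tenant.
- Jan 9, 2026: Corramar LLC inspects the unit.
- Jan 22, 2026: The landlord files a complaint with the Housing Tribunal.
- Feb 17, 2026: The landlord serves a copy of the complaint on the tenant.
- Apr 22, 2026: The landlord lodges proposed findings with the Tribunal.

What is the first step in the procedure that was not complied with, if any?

Step 1

(1) due by Oct 17, 2025 + 77 days = Jan 2, 2026; done Jan 9, 2026 — 7 days late.
The analysis stops there.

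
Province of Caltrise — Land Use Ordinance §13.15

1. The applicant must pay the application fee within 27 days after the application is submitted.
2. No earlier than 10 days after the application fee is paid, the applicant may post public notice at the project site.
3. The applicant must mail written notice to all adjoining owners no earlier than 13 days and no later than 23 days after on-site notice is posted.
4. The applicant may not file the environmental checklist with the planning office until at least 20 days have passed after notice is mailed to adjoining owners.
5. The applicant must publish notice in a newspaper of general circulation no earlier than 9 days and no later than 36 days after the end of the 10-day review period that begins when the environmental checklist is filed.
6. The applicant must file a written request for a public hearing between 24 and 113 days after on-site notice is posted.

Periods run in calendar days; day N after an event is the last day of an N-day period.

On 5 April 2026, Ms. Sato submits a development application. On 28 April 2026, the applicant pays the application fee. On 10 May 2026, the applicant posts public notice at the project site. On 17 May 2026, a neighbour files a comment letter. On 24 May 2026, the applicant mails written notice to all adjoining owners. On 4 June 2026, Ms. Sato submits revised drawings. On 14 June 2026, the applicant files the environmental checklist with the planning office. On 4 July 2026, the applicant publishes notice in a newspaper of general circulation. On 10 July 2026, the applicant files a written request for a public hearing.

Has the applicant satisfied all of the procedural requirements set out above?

Yes

(1) due by 5 April 2026 + 27 days = 2 May 2026; done 28 April 2026 — timely.
(2) permitted from 28 April 2026 + 10 days = 8 May 2026 onward; done 10 May 2026 — permitted.
(3) the permitted window runs from 10 May 2026 + 13 = 23 May 2026 to 10 May 2026 + 23 = 2 June 2026; 24 May 2026 falls inside that range.
(4) permitted from 24 May 2026 + 20 days = 13 June 2026 onward; done 14 June 2026 — permitted.
(5) the permitted window runs from 24 June 2026 + 9 = 3 July 2026 to 24 June 2026 + 36 = 30 July 2026; done 4 July 2026 — within the window.
(6) the permitted window runs from 10 May 2026 + 24 = 3 June 2026 to 10 May 2026 + 113 = 31 August 2026; done 10 July 2026, which is between those dates.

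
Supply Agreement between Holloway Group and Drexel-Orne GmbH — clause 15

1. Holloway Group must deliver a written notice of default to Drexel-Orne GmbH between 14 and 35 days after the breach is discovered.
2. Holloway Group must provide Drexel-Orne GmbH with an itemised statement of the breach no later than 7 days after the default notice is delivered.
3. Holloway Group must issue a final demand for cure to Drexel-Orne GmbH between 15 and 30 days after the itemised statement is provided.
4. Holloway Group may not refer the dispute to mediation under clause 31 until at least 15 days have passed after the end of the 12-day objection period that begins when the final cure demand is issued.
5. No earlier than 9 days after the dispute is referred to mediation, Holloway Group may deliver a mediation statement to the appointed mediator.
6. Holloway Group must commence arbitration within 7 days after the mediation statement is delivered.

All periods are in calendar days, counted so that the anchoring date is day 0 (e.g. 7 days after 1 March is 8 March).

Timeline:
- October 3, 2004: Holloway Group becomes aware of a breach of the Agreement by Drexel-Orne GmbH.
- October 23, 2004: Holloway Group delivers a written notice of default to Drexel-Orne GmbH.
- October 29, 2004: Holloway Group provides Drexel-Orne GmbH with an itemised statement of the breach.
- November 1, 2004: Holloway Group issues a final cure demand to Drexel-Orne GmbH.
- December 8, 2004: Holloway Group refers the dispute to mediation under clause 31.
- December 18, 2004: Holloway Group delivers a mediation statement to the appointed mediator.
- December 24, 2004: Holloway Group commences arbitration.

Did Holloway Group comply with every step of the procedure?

No

Step 1 — 14 and 35 days from October 3, 2004 (when the breach is discovered) are October 17, 2004 and November 7, 2004 respectively; October 23, 2004 falls inside that range.
Step 2 — counting 7 days from October 23, 2004 (when the default notice is delivered) gives a deadline of October 30, 2004; done October 29, 2004 — timely.
Step 3 — 15 and 30 days from October 29, 2004 (when the itemised statement is provided) are November 13, 2004 and November 28, 2004 respectively; November 1, 2004 is 12 days too early.
The procedure was therefore not followed at step 3.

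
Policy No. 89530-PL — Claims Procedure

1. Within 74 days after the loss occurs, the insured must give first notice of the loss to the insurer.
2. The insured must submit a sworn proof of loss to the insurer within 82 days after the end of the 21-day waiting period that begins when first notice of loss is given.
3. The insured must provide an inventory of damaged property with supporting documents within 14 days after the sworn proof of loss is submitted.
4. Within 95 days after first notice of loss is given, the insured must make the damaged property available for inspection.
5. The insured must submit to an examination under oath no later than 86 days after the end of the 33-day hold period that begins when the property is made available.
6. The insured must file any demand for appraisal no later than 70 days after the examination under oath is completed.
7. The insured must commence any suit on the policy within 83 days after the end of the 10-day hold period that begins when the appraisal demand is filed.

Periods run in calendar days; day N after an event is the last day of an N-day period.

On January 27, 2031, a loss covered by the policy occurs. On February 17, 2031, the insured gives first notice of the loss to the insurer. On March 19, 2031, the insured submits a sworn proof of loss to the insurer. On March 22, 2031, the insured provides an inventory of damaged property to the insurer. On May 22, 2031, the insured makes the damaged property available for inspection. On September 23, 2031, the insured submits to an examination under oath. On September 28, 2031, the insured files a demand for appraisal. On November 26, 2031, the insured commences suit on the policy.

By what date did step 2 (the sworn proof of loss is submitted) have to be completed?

May 31, 2031

First notice of loss is given on February 17, 2031; the 21-day waiting period therefore ends March 10, 2031, and step 2 runs from that date. 82 days after March 10, 2031 is May 31, 2031.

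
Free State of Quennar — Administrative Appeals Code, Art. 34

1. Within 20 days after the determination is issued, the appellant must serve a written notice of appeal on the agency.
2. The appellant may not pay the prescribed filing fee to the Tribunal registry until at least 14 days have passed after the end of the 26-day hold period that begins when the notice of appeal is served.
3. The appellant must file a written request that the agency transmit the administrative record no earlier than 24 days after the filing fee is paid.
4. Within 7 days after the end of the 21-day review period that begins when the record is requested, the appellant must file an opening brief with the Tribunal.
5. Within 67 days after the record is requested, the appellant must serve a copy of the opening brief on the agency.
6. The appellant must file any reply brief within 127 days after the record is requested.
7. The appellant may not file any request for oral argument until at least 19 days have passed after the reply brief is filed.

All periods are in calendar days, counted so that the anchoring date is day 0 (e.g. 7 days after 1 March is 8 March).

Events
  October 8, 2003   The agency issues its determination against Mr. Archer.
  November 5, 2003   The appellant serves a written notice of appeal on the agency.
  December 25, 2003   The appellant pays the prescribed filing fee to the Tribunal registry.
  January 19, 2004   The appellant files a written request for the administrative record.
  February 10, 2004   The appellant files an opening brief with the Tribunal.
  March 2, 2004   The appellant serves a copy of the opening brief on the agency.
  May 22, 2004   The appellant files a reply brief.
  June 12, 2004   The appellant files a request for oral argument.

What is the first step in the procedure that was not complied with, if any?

Step 1

Step 1: 20 days after October 8, 2003 (when the determination is issued) is October 28, 2003; November 5, 2003 misses that deadline by 8 days.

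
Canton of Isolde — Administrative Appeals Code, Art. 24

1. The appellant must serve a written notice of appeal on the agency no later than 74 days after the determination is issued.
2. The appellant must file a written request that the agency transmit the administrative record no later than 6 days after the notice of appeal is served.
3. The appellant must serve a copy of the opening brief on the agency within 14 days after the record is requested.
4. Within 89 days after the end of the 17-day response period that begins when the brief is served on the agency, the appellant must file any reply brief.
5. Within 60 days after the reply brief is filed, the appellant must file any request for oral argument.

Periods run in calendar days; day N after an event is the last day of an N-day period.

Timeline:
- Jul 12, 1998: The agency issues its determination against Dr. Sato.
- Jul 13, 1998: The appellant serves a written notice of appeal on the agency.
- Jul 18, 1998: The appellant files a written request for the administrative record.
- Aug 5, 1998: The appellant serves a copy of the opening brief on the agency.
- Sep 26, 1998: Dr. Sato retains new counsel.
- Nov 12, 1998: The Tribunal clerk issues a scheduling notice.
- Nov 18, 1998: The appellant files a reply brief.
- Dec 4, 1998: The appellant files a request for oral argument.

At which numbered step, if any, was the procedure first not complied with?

Step 3

Step 1: 74 days after Jul 12, 1998 (when the determination is issued) is Sep 24, 1998; completed Jul 13, 1998, before the deadline.
Step 2: 6 days after Jul 13, 1998 (when the notice of appeal is served) is Jul 19, 1998; Jul 18, 1998 is within that limit.
Step 3: 14 days after Jul 18, 1998 (when the record is requested) is Aug 1, 1998; Aug 5, 1998 misses that deadline by 4 days.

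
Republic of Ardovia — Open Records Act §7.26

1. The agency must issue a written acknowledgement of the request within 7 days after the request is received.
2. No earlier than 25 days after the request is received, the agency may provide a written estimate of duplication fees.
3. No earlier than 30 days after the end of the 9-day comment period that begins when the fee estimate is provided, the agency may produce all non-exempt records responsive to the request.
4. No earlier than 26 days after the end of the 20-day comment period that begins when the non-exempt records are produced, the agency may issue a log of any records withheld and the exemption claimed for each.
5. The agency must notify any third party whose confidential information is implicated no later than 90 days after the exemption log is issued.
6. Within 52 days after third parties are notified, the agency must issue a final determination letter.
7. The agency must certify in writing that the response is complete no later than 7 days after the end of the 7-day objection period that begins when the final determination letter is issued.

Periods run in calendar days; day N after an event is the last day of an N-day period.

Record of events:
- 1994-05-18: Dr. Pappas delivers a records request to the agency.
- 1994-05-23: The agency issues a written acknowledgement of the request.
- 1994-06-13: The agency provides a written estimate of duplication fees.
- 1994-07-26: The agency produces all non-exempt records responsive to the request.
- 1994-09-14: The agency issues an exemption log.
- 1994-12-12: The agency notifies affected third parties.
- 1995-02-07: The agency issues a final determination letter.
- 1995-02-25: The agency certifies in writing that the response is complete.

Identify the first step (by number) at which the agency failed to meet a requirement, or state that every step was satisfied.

Step 6

(1) due by 1994-05-18 + 7 days = 1994-05-25; completed 1994-05-23, before the deadline.
(2) permitted from 1994-05-18 + 25 days = 1994-06-12 onward; done 1994-06-13 — permitted.
(3) permitted from 1994-06-22 + 30 days = 1994-07-22 onward; done 1994-07-26, after the minimum wait.
(4) permitted from 1994-08-15 + 26 days = 1994-09-10 onward; 1994-09-14 is on or after that date.
(5) due by 1994-09-14 + 90 days = 1994-12-13; done 1994-12-12 — timely.
(6) due by 1994-12-12 + 52 days = 1995-02-02; 1995-02-07 misses that deadline by 5 days.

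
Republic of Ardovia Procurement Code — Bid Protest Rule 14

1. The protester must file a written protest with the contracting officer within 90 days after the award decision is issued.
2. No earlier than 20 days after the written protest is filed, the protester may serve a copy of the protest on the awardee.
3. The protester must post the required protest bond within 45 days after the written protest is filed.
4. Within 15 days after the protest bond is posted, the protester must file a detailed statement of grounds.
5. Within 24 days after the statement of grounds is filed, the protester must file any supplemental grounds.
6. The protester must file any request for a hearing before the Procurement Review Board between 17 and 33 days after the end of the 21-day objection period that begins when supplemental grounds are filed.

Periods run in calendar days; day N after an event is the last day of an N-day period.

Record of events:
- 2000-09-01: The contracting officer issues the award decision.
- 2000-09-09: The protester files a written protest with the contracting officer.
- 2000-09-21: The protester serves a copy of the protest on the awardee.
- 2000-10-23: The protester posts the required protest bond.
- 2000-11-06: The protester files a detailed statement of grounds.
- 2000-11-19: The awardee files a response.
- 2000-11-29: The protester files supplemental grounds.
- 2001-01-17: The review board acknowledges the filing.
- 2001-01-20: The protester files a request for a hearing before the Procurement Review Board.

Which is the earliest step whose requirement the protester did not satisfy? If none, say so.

Step 1: 90 days after 2000-09-01 (when the award decision is issued) is 2000-11-30; 2000-09-09 is within that limit.
Step 2: the earliest permitted date is 20 days after 2000-09-09 (when the written protest is filed), i.e. 2000-09-29; done 2000-09-21 — 8 days too early.
The procedure was therefore not followed at step 2.

Step 2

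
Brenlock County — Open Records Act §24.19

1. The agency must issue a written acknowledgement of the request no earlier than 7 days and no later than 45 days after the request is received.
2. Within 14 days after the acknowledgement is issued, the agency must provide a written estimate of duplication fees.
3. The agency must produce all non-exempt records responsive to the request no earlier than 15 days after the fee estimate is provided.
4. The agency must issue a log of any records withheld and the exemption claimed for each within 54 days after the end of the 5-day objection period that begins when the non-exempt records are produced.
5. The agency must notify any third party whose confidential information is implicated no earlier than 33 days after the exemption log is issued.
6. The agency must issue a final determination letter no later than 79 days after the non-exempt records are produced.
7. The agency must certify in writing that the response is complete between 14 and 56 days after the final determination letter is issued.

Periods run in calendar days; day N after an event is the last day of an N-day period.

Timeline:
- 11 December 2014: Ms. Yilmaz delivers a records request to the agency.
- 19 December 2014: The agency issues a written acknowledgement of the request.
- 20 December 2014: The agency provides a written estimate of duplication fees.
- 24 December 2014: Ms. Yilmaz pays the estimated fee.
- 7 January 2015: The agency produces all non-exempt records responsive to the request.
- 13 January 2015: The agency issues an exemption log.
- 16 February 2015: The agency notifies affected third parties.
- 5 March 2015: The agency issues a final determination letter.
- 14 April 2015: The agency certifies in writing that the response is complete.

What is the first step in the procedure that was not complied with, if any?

None — every step was satisfied

Step 1 — 7 and 45 days from 11 December 2014 (when the request is received) are 18 December 2014 and 25 January 2015 respectively; done 19 December 2014, which is between those dates.
Step 2 — counting 14 days from 19 December 2014 (when the acknowledgement is issued) gives a deadline of 2 January 2015; completed 20 December 2014, before the deadline.
Step 3 — must wait 15 days from 20 December 2014 (when the fee estimate is provided), so not before 4 January 2015; done 7 January 2015 — permitted.
Step 4 — counting 54 days from 12 January 2015 (end of the 5-day objection period, which began when the non-exempt records are produced on 7 January 2015) gives a deadline of 7 March 2015; completed 13 January 2015, before the deadline.
Step 5 — must wait 33 days from 13 January 2015 (when the exemption log is issued), so not before 15 February 2015; done 16 February 2015, after the minimum wait.
Step 6 — counting 79 days from 7 January 2015 (when the non-exempt records are produced) gives a deadline of 27 March 2015; 5 March 2015 is within that limit.
Step 7 — 14 and 56 days from 5 March 2015 (when the final determination letter is issued) are 19 March 2015 and 30 April 2015 respectively; 14 April 2015 falls inside that range.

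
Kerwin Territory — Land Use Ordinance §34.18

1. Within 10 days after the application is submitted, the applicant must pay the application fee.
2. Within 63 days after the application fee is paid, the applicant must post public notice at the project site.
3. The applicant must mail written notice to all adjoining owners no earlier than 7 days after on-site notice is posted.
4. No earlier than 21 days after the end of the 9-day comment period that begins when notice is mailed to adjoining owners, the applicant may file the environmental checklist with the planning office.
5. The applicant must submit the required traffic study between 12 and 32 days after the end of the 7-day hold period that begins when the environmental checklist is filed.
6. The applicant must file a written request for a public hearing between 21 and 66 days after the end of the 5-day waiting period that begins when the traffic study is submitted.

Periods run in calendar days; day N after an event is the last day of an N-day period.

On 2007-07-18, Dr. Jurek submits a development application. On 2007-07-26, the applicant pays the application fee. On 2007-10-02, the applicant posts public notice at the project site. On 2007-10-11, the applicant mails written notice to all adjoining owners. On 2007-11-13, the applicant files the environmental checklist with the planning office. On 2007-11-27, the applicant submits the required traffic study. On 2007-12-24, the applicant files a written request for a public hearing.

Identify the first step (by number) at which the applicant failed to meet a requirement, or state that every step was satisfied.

(1) due by 2007-07-18 + 10 days = 2007-07-28; completed 2007-07-26, before the deadline.
(2) due by 2007-07-26 + 63 days = 2007-09-27; done 2007-10-02 — 5 days late.

Step 2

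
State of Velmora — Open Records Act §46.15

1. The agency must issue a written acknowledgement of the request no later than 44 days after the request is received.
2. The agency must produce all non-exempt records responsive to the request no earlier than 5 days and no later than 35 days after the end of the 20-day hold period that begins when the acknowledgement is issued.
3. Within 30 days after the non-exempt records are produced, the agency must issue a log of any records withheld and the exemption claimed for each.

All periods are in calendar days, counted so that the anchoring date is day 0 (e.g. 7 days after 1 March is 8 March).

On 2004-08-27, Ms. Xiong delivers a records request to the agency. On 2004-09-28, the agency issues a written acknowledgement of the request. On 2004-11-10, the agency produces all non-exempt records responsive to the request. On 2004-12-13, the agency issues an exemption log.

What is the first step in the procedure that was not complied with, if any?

Step 1: 44 days after 2004-08-27 (when the request is received) is 2004-10-10; 2004-09-28 is within that limit.
Step 2: the window is 5–35 days after 2004-10-18 (end of the 20-day hold period, which began when the acknowledgement is issued on 2004-09-28), so 2004-10-23 through 2004-11-22; done 2004-11-10 — within the window.
Step 3: 30 days after 2004-11-10 (when the non-exempt records are produced) is 2004-12-10; done 2004-12-13 — 3 days late.
That is the first point of non-compliance.

Step 3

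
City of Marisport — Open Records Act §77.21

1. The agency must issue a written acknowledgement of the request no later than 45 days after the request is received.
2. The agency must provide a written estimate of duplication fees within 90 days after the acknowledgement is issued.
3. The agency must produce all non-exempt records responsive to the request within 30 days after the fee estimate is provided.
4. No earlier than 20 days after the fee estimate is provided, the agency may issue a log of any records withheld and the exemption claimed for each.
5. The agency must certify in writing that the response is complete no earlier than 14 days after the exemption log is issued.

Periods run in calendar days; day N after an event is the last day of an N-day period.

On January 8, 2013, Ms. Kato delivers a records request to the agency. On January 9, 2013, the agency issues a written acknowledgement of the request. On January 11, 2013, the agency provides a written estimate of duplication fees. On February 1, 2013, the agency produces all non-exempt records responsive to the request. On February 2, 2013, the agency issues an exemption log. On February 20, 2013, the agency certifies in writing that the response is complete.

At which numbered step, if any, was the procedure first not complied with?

(1) due by January 8, 2013 + 45 days = February 22, 2013; done January 9, 2013 — timely.
(2) due by January 9, 2013 + 90 days = April 9, 2013; January 11, 2013 is within that limit.
(3) due by January 11, 2013 + 30 days = February 10, 2013; done February 1, 2013 — timely.
(4) permitted from January 11, 2013 + 20 days = January 31, 2013 onward; done February 2, 2013 — permitted.
(5) permitted from February 2, 2013 + 14 days = February 16, 2013 onward; done February 20, 2013 — permitted.

None — every step was satisfied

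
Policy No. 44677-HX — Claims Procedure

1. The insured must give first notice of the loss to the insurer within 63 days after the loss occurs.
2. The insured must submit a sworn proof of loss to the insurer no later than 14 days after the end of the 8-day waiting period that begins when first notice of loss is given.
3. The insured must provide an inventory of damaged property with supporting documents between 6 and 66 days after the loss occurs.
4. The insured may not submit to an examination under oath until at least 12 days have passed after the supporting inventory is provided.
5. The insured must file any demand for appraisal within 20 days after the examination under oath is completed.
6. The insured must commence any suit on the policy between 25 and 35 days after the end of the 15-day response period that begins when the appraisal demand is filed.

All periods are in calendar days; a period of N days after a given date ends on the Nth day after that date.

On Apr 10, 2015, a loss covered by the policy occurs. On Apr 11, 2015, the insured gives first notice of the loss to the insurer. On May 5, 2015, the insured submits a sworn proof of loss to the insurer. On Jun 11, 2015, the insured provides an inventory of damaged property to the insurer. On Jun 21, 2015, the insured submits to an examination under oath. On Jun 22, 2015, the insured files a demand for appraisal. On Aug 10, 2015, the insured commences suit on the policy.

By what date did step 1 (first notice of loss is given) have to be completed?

Jun 12, 2015

Step 1 runs from Apr 10, 2015, when the loss occurs. 63 days after Apr 10, 2015 is Jun 12, 2015.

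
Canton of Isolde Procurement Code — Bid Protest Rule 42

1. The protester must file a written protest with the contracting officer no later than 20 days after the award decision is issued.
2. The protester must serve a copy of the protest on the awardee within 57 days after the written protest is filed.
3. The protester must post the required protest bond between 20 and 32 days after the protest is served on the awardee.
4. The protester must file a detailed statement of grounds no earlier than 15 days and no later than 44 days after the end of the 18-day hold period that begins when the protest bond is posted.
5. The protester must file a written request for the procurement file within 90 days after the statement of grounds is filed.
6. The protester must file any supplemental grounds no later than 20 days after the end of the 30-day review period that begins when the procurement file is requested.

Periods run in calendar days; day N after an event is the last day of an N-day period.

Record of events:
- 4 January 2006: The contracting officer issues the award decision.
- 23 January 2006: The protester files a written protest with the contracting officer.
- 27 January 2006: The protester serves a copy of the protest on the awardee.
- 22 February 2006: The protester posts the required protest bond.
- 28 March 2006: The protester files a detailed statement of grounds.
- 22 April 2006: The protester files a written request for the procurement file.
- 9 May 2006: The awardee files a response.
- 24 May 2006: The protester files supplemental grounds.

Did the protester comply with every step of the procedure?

Yes

(1) due by 4 January 2006 + 20 days = 24 January 2006; completed 23 January 2006, before the deadline.
(2) due by 23 January 2006 + 57 days = 21 March 2006; 27 January 2006 is within that limit.
(3) the permitted window runs from 27 January 2006 + 20 = 16 February 2006 to 27 January 2006 + 32 = 28 February 2006; done 22 February 2006, which is between those dates.
(4) the permitted window runs from 12 March 2006 + 15 = 27 March 2006 to 12 March 2006 + 44 = 25 April 2006; done 28 March 2006 — within the window.
(5) due by 28 March 2006 + 90 days = 26 June 2006; 22 April 2006 is within that limit.
(6) due by 22 May 2006 + 20 days = 11 June 2006; 24 May 2006 is within that limit.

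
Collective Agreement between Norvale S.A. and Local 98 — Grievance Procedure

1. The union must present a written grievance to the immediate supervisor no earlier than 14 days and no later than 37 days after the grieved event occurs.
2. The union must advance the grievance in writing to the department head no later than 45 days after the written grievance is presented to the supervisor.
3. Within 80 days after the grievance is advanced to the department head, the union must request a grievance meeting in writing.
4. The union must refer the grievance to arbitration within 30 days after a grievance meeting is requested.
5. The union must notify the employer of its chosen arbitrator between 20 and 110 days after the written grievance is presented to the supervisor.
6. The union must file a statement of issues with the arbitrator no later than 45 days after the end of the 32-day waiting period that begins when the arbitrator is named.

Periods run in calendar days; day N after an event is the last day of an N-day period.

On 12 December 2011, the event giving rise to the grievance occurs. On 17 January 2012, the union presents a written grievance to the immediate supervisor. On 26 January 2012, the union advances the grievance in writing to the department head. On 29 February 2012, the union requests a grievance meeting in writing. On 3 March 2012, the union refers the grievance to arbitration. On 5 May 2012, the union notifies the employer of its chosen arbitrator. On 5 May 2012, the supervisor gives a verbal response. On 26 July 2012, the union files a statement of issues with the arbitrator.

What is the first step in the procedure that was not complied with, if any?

Step 1: the window is 14–37 days after 12 December 2011 (when the grieved event occurs), so 26 December 2011 through 18 January 2012; done 17 January 2012, which is between those dates.
Step 2: 45 days after 17 January 2012 (when the written grievance is presented to the supervisor) is 2 March 2012; completed 26 January 2012, before the deadline.
Step 3: 80 days after 26 January 2012 (when the grievance is advanced to the department head) is 15 April 2012; 29 February 2012 is within that limit.
Step 4: 30 days after 29 February 2012 (when a grievance meeting is requested) is 30 March 2012; 3 March 2012 is within that limit.
Step 5: the window is 20–110 days after 17 January 2012 (when the written grievance is presented to the supervisor), so 6 February 2012 through 6 May 2012; 5 May 2012 falls inside that range.
Step 6: 45 days after 6 June 2012 (end of the 32-day waiting period, which began when the arbitrator is named on 5 May 2012) is 21 July 2012; 26 July 2012 misses that deadline by 5 days.

Step 6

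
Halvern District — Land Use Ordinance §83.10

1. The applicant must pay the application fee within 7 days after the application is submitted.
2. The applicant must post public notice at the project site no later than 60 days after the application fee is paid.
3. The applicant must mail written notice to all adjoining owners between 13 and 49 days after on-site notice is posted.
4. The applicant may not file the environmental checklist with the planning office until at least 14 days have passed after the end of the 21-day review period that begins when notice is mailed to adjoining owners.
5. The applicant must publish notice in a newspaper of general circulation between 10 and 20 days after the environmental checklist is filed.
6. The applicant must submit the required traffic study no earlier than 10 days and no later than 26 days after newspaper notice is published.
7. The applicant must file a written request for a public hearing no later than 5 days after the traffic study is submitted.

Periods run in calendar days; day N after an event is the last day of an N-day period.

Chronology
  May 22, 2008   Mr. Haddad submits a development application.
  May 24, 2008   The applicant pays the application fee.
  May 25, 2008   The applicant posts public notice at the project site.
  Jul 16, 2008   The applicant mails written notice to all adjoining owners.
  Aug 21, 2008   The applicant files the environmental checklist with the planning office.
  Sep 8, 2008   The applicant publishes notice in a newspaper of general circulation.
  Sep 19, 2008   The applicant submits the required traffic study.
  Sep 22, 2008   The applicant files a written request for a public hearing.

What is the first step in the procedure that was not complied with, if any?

Step 1: 7 days after May 22, 2008 (when the application is submitted) is May 29, 2008; done May 24, 2008 — timely.
Step 2: 60 days after May 24, 2008 (when the application fee is paid) is Jul 23, 2008; done May 25, 2008 — timely.
Step 3: the window is 13–49 days after May 25, 2008 (when on-site notice is posted), so Jun 7, 2008 through Jul 13, 2008; Jul 16, 2008 is 3 days past the end of the window.

Step 3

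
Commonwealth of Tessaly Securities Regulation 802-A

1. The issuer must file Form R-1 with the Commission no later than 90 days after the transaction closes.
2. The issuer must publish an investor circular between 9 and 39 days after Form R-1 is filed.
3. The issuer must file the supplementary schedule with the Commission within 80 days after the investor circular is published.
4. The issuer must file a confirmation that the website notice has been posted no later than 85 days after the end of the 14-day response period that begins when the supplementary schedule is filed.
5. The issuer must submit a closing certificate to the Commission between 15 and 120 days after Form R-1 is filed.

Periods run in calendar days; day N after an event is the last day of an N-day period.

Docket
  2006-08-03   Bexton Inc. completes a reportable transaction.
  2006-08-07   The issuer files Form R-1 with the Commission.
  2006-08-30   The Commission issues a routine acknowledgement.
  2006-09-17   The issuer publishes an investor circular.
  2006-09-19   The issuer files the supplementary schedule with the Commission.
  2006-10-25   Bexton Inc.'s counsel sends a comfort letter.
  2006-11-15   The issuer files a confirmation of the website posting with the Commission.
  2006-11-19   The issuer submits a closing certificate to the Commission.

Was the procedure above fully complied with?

No

(1) due by 2006-08-03 + 90 days = 2006-11-01; done 2006-08-07 — timely.
(2) the permitted window runs from 2006-08-07 + 9 = 2006-08-16 to 2006-08-07 + 39 = 2006-09-15; done 2006-09-17 — 2 days after the window closed.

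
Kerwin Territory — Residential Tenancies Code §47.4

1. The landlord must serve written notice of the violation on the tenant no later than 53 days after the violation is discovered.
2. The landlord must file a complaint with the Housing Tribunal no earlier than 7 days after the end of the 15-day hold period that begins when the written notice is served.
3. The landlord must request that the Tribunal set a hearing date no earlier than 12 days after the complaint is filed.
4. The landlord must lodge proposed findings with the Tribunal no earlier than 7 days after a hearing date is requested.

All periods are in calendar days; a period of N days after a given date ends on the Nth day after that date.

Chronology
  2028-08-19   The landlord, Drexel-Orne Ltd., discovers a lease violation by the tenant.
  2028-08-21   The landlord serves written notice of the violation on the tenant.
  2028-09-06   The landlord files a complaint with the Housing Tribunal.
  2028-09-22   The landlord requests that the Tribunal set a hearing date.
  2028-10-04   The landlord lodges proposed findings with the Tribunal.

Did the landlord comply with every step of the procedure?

No

(1) due by 2028-08-19 + 53 days = 2028-10-11; completed 2028-08-21, before the deadline.
(2) permitted from 2028-09-05 + 7 days = 2028-09-12 onward; done 2028-09-06 — 6 days too early.
That is the first point of non-compliance.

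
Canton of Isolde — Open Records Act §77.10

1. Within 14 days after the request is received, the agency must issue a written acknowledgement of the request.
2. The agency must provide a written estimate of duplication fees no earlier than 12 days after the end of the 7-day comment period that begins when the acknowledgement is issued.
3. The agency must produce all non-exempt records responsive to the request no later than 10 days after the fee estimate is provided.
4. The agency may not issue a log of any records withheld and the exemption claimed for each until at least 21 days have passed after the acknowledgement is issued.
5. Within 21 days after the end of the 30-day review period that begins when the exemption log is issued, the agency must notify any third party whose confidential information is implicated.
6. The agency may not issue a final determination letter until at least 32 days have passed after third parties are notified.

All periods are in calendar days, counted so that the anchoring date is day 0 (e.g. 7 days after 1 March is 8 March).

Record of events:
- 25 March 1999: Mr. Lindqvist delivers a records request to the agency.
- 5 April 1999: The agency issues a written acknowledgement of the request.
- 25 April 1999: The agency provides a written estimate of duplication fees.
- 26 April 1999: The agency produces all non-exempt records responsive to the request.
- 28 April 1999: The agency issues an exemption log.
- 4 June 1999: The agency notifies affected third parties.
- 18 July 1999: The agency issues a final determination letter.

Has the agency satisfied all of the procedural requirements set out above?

Yes

Step 1 — counting 14 days from 25 March 1999 (when the request is received) gives a deadline of 8 April 1999; completed 5 April 1999, before the deadline.
Step 2 — must wait 12 days from 12 April 1999 (end of the 7-day comment period, which began when the acknowledgement is issued on 5 April 1999), so not before 24 April 1999; 25 April 1999 is on or after that date.
Step 3 — counting 10 days from 25 April 1999 (when the fee estimate is provided) gives a deadline of 5 May 1999; completed 26 April 1999, before the deadline.
Step 4 — must wait 21 days from 5 April 1999 (when the acknowledgement is issued), so not before 26 April 1999; done 28 April 1999 — permitted.
Step 5 — counting 21 days from 28 May 1999 (end of the 30-day review period, which began when the exemption log is issued on 28 April 1999) gives a deadline of 18 June 1999; completed 4 June 1999, before the deadline.
Step 6 — must wait 32 days from 4 June 1999 (when third parties are notified), so not before 6 July 1999; done 18 July 1999 — permitted.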